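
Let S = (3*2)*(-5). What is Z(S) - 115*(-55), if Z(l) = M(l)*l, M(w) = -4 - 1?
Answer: 6475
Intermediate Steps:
M(w) = -5
S = -30 (S = 6*(-5) = -30)
Z(l) = -5*l
Z(S) - 115*(-55) = -5*(-30) - 115*(-55) = 150 + 6325 = 6475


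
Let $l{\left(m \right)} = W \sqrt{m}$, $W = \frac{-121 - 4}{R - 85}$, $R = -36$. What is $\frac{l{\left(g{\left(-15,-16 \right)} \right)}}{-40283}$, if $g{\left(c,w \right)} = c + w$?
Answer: $- \frac{125 i \sqrt{31}}{4874243} \approx - 0.00014279 i$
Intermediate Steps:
$W = \frac{125}{121}$ ($W = \frac{-121 - 4}{-36 - 85} = \frac{-121 + \left(2 - 6\right)}{-121} = \left(-121 - 4\right) \left(- \frac{1}{121}\right) = \left(-125\right) \left(- \frac{1}{121}\right) = \frac{125}{121} \approx 1.0331$)
$l{\left(m \right)} = \frac{125 \sqrt{m}}{121}$
$\frac{l{\left(g{\left(-15,-16 \right)} \right)}}{-40283} = \frac{\frac{125}{121} \sqrt{-15 - 16}}{-40283} = \frac{125 \sqrt{-31}}{121} \left(- \frac{1}{40283}\right) = \frac{125 i \sqrt{31}}{121} \left(- \frac{1}{40283}\right) = - \frac{125 i \sqrt{31}}{4874243}$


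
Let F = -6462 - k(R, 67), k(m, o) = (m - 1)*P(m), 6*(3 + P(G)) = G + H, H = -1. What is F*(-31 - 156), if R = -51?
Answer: 3965522/3 ≈ 1.3218e+6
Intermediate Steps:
P(G) = -19/6 + G/6 (P(G) = -3 + (G - 1)/6 = -3 + (-1 + G)/6 = -3 + (-1/6 + G/6) = -19/6 + G/6)
k(m, o) = (-1 + m)*(-19/6 + m/6) (k(m, o) = (m - 1)*(-19/6 + m/6) = (-1 + m)*(-19/6 + m/6))
F = -21206/3 (F = -6462 - (-1 - 51)*(-19 - 51)/6 = -6462 - (-52)*(-70)/6 = -6462 - 1*1820/3 = -6462 - 1820/3 = -21206/3 ≈ -7068.7)
F*(-31 - 156) = -21206*(-31 - 156)/3 = -21206/3*(-187) = 3965522/3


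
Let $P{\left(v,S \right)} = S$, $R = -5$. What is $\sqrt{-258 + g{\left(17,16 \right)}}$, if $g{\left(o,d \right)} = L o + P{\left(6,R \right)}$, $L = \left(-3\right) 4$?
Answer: $i \sqrt{467} \approx 21.61 i$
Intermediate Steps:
$L = -12$
$g{\left(o,d \right)} = -5 - 12 o$ ($g{\left(o,d \right)} = - 12 o - 5 = -5 - 12 o$)
$\sqrt{-258 + g{\left(17,16 \right)}} = \sqrt{-258 - 209} = \sqrt{-467} = i \sqrt{467}$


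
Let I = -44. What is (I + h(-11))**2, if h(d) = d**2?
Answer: 5929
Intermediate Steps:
(I + h(-11))**2 = (-44 + (-11)**2)**2 = (-44 + 121)**2 = 77**2 = 5929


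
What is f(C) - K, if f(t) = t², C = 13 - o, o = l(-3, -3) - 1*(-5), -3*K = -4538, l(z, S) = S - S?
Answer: -4346/3 ≈ -1448.7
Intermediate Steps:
l(z, S) = 0
K = 4538/3 (K = -⅓*(-4538) = 4538/3 ≈ 1512.7)
o = 5 (o = 0 - 1*(-5) = 0 + 5 = 5)
C = 8 (C = 13 - 1*5 = 13 - 5 = 8)
f(C) - K = 8² - 1*4538/3 = 64 - 4538/3 = -4346/3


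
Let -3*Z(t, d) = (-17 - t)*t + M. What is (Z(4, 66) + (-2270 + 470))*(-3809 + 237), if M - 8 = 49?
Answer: 6397452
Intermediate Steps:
M = 57 (M = 8 + 49 = 57)
Z(t, d) = -19 - t*(-17 - t)/3 (Z(t, d) = -((-17 - t)*t + 57)/3 = -(t*(-17 - t) + 57)/3 = -(57 + t*(-17 - t))/3 = -19 - t*(-17 - t)/3)
(Z(4, 66) + (-2270 + 470))*(-3809 + 237) = ((-19 + (⅓)*4² + (17/3)*4) + (-2270 + 470))*(-3809 + 237) = ((-19 + (⅓)*16 + 68/3) - 1800)*(-3572) = ((-19 + 16/3 + 68/3) - 1800)*(-3572) = (9 - 1800)*(-3572) = -1791*(-3572) = 6397452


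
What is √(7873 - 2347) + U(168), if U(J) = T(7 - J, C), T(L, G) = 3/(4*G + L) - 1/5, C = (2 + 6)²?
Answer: -16/95 + 3*√614 ≈ 74.169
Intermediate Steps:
C = 64 (C = 8² = 64)
T(L, G) = -⅕ + 3/(L + 4*G) (T(L, G) = 3/(L + 4*G) - 1*⅕ = 3/(L + 4*G) - ⅕ = -⅕ + 3/(L + 4*G))
U(J) = (-248 + J)/(5*(263 - J)) (U(J) = (15 - (7 - J) - 4*64)/(5*((7 - J) + 4*64)) = (15 + (-7 + J) - 256)/(5*((7 - J) + 256)) = (-248 + J)/(5*(263 - J)))
√(7873 - 2347) + U(168) = √(7873 - 2347) + (248 - 1*168)/(5*(-263 + 168)) = √5526 + (⅕)*(248 - 168)/(-95) = 3*√614 + (⅕)*(-1/95)*80 = 3*√614 - 16/95 = -16/95 + 3*√614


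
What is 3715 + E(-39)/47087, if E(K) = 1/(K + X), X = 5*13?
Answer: 4548133331/1224262 ≈ 3715.0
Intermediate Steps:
X = 65
E(K) = 1/(65 + K) (E(K) = 1/(K + 65) = 1/(65 + K))
3715 + E(-39)/47087 = 3715 + 1/((65 - 39)*47087) = 3715 + (1/47087)/26 = 3715 + (1/26)*(1/47087) = 3715 + 1/1224262 = 4548133331/1224262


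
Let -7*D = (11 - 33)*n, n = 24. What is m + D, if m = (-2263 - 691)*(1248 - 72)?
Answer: -24316800/7 ≈ -3.4738e+6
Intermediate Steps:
m = -3473904 (m = -2954*1176 = -3473904)
D = 528/7 (D = -(11 - 33)*24/7 = -(-22)*24/7 = -⅐*(-528) = 528/7 ≈ 75.429)
m + D = -3473904 + 528/7 = -24316800/7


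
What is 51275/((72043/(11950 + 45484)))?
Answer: 2944928350/72043 ≈ 40877.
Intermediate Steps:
51275/((72043/(11950 + 45484))) = 51275/((72043/57434)) = 51275/((72043*(1/57434))) = 51275/(72043/57434) = 51275*(57434/72043) = 2944928350/72043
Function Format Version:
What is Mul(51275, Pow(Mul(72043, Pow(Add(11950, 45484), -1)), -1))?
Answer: Rational(2944928350, 72043) ≈ 40877.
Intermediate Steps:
Mul(51275, Pow(Mul(72043, Pow(Add(11950, 45484), -1)), -1)) = Mul(51275, Pow(Mul(72043, Pow(57434, -1)), -1)) = Mul(51275, Pow(Mul(72043, Rational(1, 57434)), -1)) = Mul(51275, Pow(Rational(72043, 57434), -1)) = Mul(51275, Rational(57434, 72043)) = Rational(2944928350, 72043)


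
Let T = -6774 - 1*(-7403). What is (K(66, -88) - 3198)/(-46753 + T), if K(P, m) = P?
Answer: 783/11531 ≈ 0.067904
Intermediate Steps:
T = 629 (T = -6774 + 7403 = 629)
(K(66, -88) - 3198)/(-46753 + T) = (66 - 3198)/(-46753 + 629) = -3132/(-46124) = -3132*(-1/46124) = 783/11531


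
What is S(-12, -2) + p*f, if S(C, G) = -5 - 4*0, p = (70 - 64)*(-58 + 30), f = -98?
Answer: 16459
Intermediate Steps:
p = -168 (p = 6*(-28) = -168)
S(C, G) = -5 (S(C, G) = -5 + 0 = -5)
S(-12, -2) + p*f = -5 - 168*(-98) = -5 + 16464 = 16459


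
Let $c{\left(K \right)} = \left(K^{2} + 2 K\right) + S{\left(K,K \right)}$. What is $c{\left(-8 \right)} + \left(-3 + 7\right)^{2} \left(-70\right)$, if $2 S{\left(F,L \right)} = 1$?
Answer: $- \frac{2143}{2} \approx -1071.5$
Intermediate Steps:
$S{\left(F,L \right)} = \frac{1}{2}$ ($S{\left(F,L \right)} = \frac{1}{2} \cdot 1 = \frac{1}{2}$)
$c{\left(K \right)} = \frac{1}{2} + K^{2} + 2 K$ ($c{\left(K \right)} = \left(K^{2} + 2 K\right) + \frac{1}{2} = \frac{1}{2} + K^{2} + 2 K$)
$c{\left(-8 \right)} + \left(-3 + 7\right)^{2} \left(-70\right) = \left(\frac{1}{2} + \left(-8\right)^{2} + 2 \left(-8\right)\right) + \left(-3 + 7\right)^{2} \left(-70\right) = \left(\frac{1}{2} + 64 - 16\right) + 4^{2} \left(-70\right) = \frac{97}{2} + 16 \left(-70\right) = \frac{97}{2} - 1120 = - \frac{2143}{2}$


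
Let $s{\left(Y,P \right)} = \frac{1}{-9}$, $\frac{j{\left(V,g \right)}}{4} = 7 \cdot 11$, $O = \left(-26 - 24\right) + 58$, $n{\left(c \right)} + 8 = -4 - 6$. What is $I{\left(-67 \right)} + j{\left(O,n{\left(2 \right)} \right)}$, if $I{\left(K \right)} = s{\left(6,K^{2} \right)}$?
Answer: $\frac{2771}{9} \approx 307.89$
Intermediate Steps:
$n{\left(c \right)} = -18$ ($n{\left(c \right)} = -8 - 10 = -18$)
$O = 8$ ($O = -50 + 58 = 8$)
$j{\left(V,g \right)} = 308$ ($j{\left(V,g \right)} = 4 \cdot 7 \cdot 11 = 4 \cdot 77 = 308$)
$s{\left(Y,P \right)} = - \frac{1}{9}$
$I{\left(K \right)} = - \frac{1}{9}$
$I{\left(-67 \right)} + j{\left(O,n{\left(2 \right)} \right)} = - \frac{1}{9} + 308 = \frac{2771}{9}$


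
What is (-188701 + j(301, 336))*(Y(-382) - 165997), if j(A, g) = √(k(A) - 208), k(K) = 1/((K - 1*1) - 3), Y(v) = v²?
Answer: 3787795173 - 33455*I*√81543/33 ≈ 3.7878e+9 - 2.8949e+5*I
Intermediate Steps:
k(K) = 1/(-4 + K) (k(K) = 1/((K - 1) - 3) = 1/((-1 + K) - 3) = 1/(-4 + K))
j(A, g) = √(-208 + 1/(-4 + A)) (j(A, g) = √(1/(-4 + A) - 208) = √(-208 + 1/(-4 + A)))
(-188701 + j(301, 336))*(Y(-382) - 165997) = (-188701 + √((833 - 208*301)/(-4 + 301)))*((-382)² - 165997) = (-188701 + √((833 - 62608)/297))*(145924 - 165997) = (-188701 + √((1/297)*(-61775)))*(-20073) = (-188701 + √(-61775/297))*(-20073) = (-188701 + 5*I*√81543/99)*(-20073) = 3787795173 - 33455*I*√81543/33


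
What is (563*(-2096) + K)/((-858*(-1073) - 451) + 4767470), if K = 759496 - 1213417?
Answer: -1633969/5687653 ≈ -0.28728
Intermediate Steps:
K = -453921
(563*(-2096) + K)/((-858*(-1073) - 451) + 4767470) = (563*(-2096) - 453921)/((-858*(-1073) - 451) + 4767470) = (-1180048 - 453921)/((920634 - 451) + 4767470) = -1633969/(920183 + 4767470) = -1633969/5687653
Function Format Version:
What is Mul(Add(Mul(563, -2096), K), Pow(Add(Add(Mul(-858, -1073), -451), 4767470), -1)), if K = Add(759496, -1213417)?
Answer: Rational(-1633969, 5687653) ≈ -0.28728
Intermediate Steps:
K = -453921
Mul(Add(Mul(563, -2096), K), Pow(Add(Add(Mul(-858, -1073), -451), 4767470), -1)) = Mul(Add(Mul(563, -2096), -453921), Pow(Add(Add(Mul(-858, -1073), -451), 4767470), -1)) = Mul(Add(-1180048, -453921), Pow(Add(Add(920634, -451), 4767470), -1)) = Mul(-1633969, Pow(Add(920183, 4767470), -1)) = Mul(-1633969, Pow(5687653, -1)) = Mul(-1633969, Rational(1, 5687653)) = Rational(-1633969, 5687653)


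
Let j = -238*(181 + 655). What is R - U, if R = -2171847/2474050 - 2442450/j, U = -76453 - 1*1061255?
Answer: 7369080101719629/6477062900 ≈ 1.1377e+6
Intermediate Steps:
j = -198968 (j = -238*836 = -198968)
U = -1137708 (U = -76453 - 1061255 = -1137708)
R = 73823886429/6477062900 (R = -2171847/2474050 - 2442450/(-198968) = -2171847*1/2474050 - 2442450*(-1/198968) = -2171847/2474050 + 64275/5236 = 73823886429/6477062900 ≈ 11.398)
R - U = 73823886429/6477062900 - 1*(-1137708) = 73823886429/6477062900 + 1137708 = 7369080101719629/6477062900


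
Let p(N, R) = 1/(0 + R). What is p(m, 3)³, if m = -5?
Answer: 1/27 ≈ 0.037037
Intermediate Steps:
p(N, R) = 1/R
p(m, 3)³ = (1/3)³ = (⅓)³ = 1/27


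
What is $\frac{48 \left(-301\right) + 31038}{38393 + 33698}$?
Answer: $\frac{16590}{72091} \approx 0.23013$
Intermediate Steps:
$\frac{48 \left(-301\right) + 31038}{38393 + 33698} = \frac{-14448 + 31038}{72091} = 16590 \cdot \frac{1}{72091} = \frac{16590}{72091}$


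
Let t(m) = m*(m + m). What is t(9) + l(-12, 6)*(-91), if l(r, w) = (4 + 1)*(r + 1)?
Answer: 5167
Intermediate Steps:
l(r, w) = 5 + 5*r (l(r, w) = 5*(1 + r) = 5 + 5*r)
t(m) = 2*m² (t(m) = m*(2*m) = 2*m²)
t(9) + l(-12, 6)*(-91) = 2*9² + (5 + 5*(-12))*(-91) = 2*81 + (5 - 60)*(-91) = 162 - 55*(-91) = 162 + 5005 = 5167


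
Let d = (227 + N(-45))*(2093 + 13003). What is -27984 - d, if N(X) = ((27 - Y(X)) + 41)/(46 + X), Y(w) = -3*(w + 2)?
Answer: -2533920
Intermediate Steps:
Y(w) = -6 - 3*w (Y(w) = -3*(2 + w) = -6 - 3*w)
N(X) = (74 + 3*X)/(46 + X) (N(X) = ((27 - (-6 - 3*X)) + 41)/(46 + X) = ((27 + (6 + 3*X)) + 41)/(46 + X) = ((33 + 3*X) + 41)/(46 + X) = (74 + 3*X)/(46 + X))
d = 2505936 (d = (227 + (74 + 3*(-45))/(46 - 45))*(2093 + 13003) = (227 + (74 - 135)/1)*15096 = (227 + 1*(-61))*15096 = (227 - 61)*15096 = 166*15096 = 2505936)
-27984 - d = -27984 - 1*2505936 = -27984 - 2505936 = -2533920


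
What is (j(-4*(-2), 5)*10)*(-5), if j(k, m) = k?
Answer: -400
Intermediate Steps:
(j(-4*(-2), 5)*10)*(-5) = (-4*(-2)*10)*(-5) = (8*10)*(-5) = 80*(-5) = -400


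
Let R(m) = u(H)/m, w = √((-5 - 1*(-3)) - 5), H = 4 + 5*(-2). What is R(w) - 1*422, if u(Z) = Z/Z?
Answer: -422 - I*√7/7 ≈ -422.0 - 0.37796*I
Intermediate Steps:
H = -6 (H = 4 - 10 = -6)
w = I*√7 (w = √((-5 + 3) - 5) = √(-2 - 5) = √(-7) = I*√7 ≈ 2.6458*I)
u(Z) = 1
R(m) = 1/m
R(w) - 1*422 = 1/(I*√7) - 1*422 = -I*√7/7 - 422 = -422 - I*√7/7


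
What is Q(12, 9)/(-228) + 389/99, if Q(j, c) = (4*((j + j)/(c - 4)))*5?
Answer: 6599/1881 ≈ 3.5082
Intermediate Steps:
Q(j, c) = 40*j/(-4 + c) (Q(j, c) = (4*((2*j)/(-4 + c)))*5 = (4*(2*j/(-4 + c)))*5 = (8*j/(-4 + c))*5 = 40*j/(-4 + c))
Q(12, 9)/(-228) + 389/99 = (40*12/(-4 + 9))/(-228) + 389/99 = (40*12/5)*(-1/228) + 389*(1/99) = (40*12*(⅕))*(-1/228) + 389/99 = 96*(-1/228) + 389/99 = -8/19 + 389/99 = 6599/1881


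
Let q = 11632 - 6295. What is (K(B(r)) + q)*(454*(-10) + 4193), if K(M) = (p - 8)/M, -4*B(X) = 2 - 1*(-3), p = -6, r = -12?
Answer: -9279127/5 ≈ -1.8558e+6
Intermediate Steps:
q = 5337
B(X) = -5/4 (B(X) = -(2 - 1*(-3))/4 = -(2 + 3)/4 = -1/4*5 = -5/4)
K(M) = -14/M (K(M) = (-6 - 8)/M = -14/M)
(K(B(r)) + q)*(454*(-10) + 4193) = (-14/(-5/4) + 5337)*(454*(-10) + 4193) = (-14*(-4/5) + 5337)*(-4540 + 4193) = (56/5 + 5337)*(-347) = (26741/5)*(-347) = -9279127/5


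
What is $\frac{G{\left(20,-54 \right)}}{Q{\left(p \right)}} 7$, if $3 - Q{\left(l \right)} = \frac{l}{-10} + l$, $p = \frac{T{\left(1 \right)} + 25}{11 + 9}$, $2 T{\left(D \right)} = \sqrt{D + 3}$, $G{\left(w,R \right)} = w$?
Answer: $\frac{14000}{183} \approx 76.503$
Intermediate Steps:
$T{\left(D \right)} = \frac{\sqrt{3 + D}}{2}$ ($T{\left(D \right)} = \frac{\sqrt{D + 3}}{2} = \frac{\sqrt{3 + D}}{2}$)
$p = \frac{13}{10}$ ($p = \frac{\frac{\sqrt{3 + 1}}{2} + 25}{11 + 9} = \frac{\frac{\sqrt{4}}{2} + 25}{20} = \left(\frac{1}{2} \cdot 2 + 25\right) \frac{1}{20} = \left(1 + 25\right) \frac{1}{20} = 26 \cdot \frac{1}{20} = \frac{13}{10} \approx 1.3$)
$Q{\left(l \right)} = 3 - \frac{9 l}{10}$ ($Q{\left(l \right)} = 3 - \left(\frac{l}{-10} + l\right) = 3 - \left(l \left(- \frac{1}{10}\right) + l\right) = 3 - \left(- \frac{l}{10} + l\right) = 3 - \frac{9 l}{10}$)
$\frac{G{\left(20,-54 \right)}}{Q{\left(p \right)}} 7 = \frac{20}{3 - \frac{117}{100}} \cdot 7 = \frac{20}{\frac{183}{100}} \cdot 7 = 20 \cdot \frac{100}{183} \cdot 7 = \frac{2000}{183} \cdot 7 = \frac{14000}{183}$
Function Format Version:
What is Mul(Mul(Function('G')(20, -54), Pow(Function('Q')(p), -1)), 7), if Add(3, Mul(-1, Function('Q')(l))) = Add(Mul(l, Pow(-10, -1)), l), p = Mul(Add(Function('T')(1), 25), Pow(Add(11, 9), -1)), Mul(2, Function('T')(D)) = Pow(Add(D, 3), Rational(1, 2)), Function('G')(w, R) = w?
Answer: Rational(14000, 183) ≈ 76.503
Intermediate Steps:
Function('T')(D) = Mul(Rational(1, 2), Pow(Add(3, D), Rational(1, 2))) (Function('T')(D) = Mul(Rational(1, 2), Pow(Add(D, 3), Rational(1, 2))) = Mul(Rational(1, 2), Pow(Add(3, D), Rational(1, 2))))
p = Rational(13, 10) (p = Mul(Add(Mul(Rational(1, 2), Pow(Add(3, 1), Rational(1, 2))), 25), Pow(Add(11, 9), -1)) = Mul(Add(Mul(Rational(1, 2), Pow(4, Rational(1, 2))), 25), Pow(20, -1)) = Mul(Add(Mul(Rational(1, 2), 2), 25), Rational(1, 20)) = Mul(Add(1, 25), Rational(1, 20)) = Mul(26, Rational(1, 20)) = Rational(13, 10) ≈ 1.3000)
Function('Q')(l) = Add(3, Mul(Rational(-9, 10), l)) (Function('Q')(l) = Add(3, Mul(-1, Add(Mul(l, Pow(-10, -1)), l))) = Add(3, Mul(-1, Add(Mul(l, Rational(-1, 10)), l))) = Add(3, Mul(-1, Add(Mul(Rational(-1, 10), l), l))) = Add(3, Mul(-1, Mul(Rational(9, 10), l))) = Add(3, Mul(Rational(-9, 10), l)))
Mul(Mul(Function('G')(20, -54), Pow(Function('Q')(p), -1)), 7) = Mul(Mul(20, Pow(Add(3, Mul(Rational(-9, 10), Rational(13, 10))), -1)), 7) = Mul(Mul(20, Pow(Add(3, Rational(-117, 100)), -1)), 7) = Mul(Mul(20, Pow(Rational(183, 100), -1)), 7) = Mul(Mul(20, Rational(100, 183)), 7) = Mul(Rational(2000, 183), 7) = Rational(14000, 183)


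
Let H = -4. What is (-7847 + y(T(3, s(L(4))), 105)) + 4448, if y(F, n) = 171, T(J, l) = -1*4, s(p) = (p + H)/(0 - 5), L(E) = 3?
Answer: -3228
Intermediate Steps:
s(p) = ⅘ - p/5 (s(p) = (p - 4)/(0 - 5) = (-4 + p)/(-5) = (-4 + p)*(-⅕) = ⅘ - p/5)
T(J, l) = -4
(-7847 + y(T(3, s(L(4))), 105)) + 4448 = (-7847 + 171) + 4448 = -7676 + 4448 = -3228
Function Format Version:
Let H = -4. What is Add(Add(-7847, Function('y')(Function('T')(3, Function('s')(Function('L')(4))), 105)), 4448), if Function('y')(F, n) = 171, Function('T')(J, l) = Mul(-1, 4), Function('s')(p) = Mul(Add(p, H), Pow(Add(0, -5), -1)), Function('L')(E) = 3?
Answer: -3228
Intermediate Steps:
Function('s')(p) = Add(Rational(4, 5), Mul(Rational(-1, 5), p)) (Function('s')(p) = Mul(Add(p, -4), Pow(Add(0, -5), -1)) = Mul(Add(-4, p), Pow(-5, -1)) = Mul(Add(-4, p), Rational(-1, 5)) = Add(Rational(4, 5), Mul(Rational(-1, 5), p)))
Function('T')(J, l) = -4
Add(Add(-7847, Function('y')(Function('T')(3, Function('s')(Function('L')(4))), 105)), 4448) = Add(Add(-7847, 171), 4448) = Add(-7676, 4448) = -3228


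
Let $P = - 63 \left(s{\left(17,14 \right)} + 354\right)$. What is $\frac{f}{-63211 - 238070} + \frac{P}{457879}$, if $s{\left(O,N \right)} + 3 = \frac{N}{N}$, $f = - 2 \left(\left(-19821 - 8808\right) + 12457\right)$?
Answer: $- \frac{21490845832}{137950242999} \approx -0.15579$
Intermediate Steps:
$f = 32344$ ($f = - 2 \left(-28629 + 12457\right) = \left(-2\right) \left(-16172\right) = 32344$)
$s{\left(O,N \right)} = -2$ ($s{\left(O,N \right)} = -3 + \frac{N}{N} = -3 + 1 = -2$)
$P = -22176$ ($P = - 63 \left(-2 + 354\right) = \left(-63\right) 352 = -22176$)
$\frac{f}{-63211 - 238070} + \frac{P}{457879} = \frac{32344}{-63211 - 238070} - \frac{22176}{457879} = \frac{32344}{-301281} - \frac{22176}{457879} = 32344 \left(- \frac{1}{301281}\right) - \frac{22176}{457879} = - \frac{32344}{301281} - \frac{22176}{457879} = - \frac{21490845832}{137950242999}$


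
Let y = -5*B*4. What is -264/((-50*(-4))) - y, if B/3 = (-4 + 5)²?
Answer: 1467/25 ≈ 58.680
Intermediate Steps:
B = 3 (B = 3*(-4 + 5)² = 3*1² = 3*1 = 3)
y = -60 (y = -5*3*4 = -15*4 = -60)
-264/((-50*(-4))) - y = -264/((-50*(-4))) - 1*(-60) = -264/200 + 60 = -264*1/200 + 60 = -33/25 + 60 = 1467/25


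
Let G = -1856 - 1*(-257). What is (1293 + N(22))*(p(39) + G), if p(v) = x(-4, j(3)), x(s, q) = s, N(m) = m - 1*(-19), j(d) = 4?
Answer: -2138402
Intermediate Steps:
N(m) = 19 + m (N(m) = m + 19 = 19 + m)
p(v) = -4
G = -1599 (G = -1856 + 257 = -1599)
(1293 + N(22))*(p(39) + G) = (1293 + (19 + 22))*(-4 - 1599) = (1293 + 41)*(-1603) = 1334*(-1603) = -2138402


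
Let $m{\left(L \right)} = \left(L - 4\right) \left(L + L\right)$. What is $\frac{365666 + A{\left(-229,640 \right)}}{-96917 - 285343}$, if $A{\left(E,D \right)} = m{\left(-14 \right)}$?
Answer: $- \frac{36617}{38226} \approx -0.95791$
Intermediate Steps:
$m{\left(L \right)} = 2 L \left(-4 + L\right)$ ($m{\left(L \right)} = \left(-4 + L\right) 2 L = 2 L \left(-4 + L\right)$)
$A{\left(E,D \right)} = 504$ ($A{\left(E,D \right)} = 2 \left(-14\right) \left(-4 - 14\right) = 2 \left(-14\right) \left(-18\right) = 504$)
$\frac{365666 + A{\left(-229,640 \right)}}{-96917 - 285343} = \frac{365666 + 504}{-96917 - 285343} = \frac{366170}{-382260} = 366170 \left(- \frac{1}{382260}\right) = - \frac{36617}{38226}$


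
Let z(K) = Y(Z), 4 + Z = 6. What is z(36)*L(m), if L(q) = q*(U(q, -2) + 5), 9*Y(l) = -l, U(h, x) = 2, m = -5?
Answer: 70/9 ≈ 7.7778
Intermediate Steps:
Z = 2 (Z = -4 + 6 = 2)
Y(l) = -l/9 (Y(l) = (-l)/9 = -l/9)
L(q) = 7*q (L(q) = q*(2 + 5) = q*7 = 7*q)
z(K) = -2/9 (z(K) = -⅑*2 = -2/9)
z(36)*L(m) = -14*(-5)/9 = -2/9*(-35) = 70/9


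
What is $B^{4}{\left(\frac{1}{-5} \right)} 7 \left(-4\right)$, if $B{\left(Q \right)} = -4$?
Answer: $-7168$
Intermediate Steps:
$B^{4}{\left(\frac{1}{-5} \right)} 7 \left(-4\right) = \left(-4\right)^{4} \cdot 7 \left(-4\right) = 256 \cdot 7 \left(-4\right) = 1792 \left(-4\right) = -7168$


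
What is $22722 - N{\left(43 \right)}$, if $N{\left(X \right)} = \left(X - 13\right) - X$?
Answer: $22735$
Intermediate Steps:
$N{\left(X \right)} = -13$ ($N{\left(X \right)} = \left(X - 13\right) - X = \left(-13 + X\right) - X = -13$)
$22722 - N{\left(43 \right)} = 22722 - -13 = 22722 + 13 = 22735$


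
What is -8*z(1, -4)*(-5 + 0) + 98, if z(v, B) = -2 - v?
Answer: -22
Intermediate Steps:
-8*z(1, -4)*(-5 + 0) + 98 = -8*(-2 - 1*1)*(-5 + 0) + 98 = -8*(-2 - 1)*(-5) + 98 = -(-24)*(-5) + 98 = -8*15 + 98 = -120 + 98 = -22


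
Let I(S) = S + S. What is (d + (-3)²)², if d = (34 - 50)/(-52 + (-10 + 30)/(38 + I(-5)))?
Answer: 11175649/128881 ≈ 86.713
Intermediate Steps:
I(S) = 2*S
d = 112/359 (d = (34 - 50)/(-52 + (-10 + 30)/(38 + 2*(-5))) = -16/(-52 + 20/(38 - 10)) = -16/(-52 + 20/28) = -16/(-52 + 20*(1/28)) = -16/(-52 + 5/7) = -16/(-359/7) = -16*(-7/359) = 112/359 ≈ 0.31198)
(d + (-3)²)² = (112/359 + (-3)²)² = (112/359 + 9)² = (3343/359)² = 11175649/128881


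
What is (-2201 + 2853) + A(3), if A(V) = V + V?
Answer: 658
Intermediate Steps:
A(V) = 2*V
(-2201 + 2853) + A(3) = (-2201 + 2853) + 2*3 = 652 + 6 = 658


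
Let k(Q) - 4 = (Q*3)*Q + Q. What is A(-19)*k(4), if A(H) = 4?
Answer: 224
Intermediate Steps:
k(Q) = 4 + Q + 3*Q**2 (k(Q) = 4 + ((Q*3)*Q + Q) = 4 + ((3*Q)*Q + Q) = 4 + (3*Q**2 + Q) = 4 + (Q + 3*Q**2) = 4 + Q + 3*Q**2)
A(-19)*k(4) = 4*(4 + 4 + 3*4**2) = 4*(4 + 4 + 3*16) = 4*(4 + 4 + 48) = 4*56 = 224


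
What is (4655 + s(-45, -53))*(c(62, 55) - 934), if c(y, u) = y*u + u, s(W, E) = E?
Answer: 11647662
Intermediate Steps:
c(y, u) = u + u*y (c(y, u) = u*y + u = u + u*y)
(4655 + s(-45, -53))*(c(62, 55) - 934) = (4655 - 53)*(55*(1 + 62) - 934) = 4602*(55*63 - 934) = 4602*(3465 - 934) = 4602*2531 = 11647662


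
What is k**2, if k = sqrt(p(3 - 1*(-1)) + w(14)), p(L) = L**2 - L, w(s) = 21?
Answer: 33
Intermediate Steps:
k = sqrt(33) (k = sqrt((3 - 1*(-1))*(-1 + (3 - 1*(-1))) + 21) = sqrt((3 + 1)*(-1 + (3 + 1)) + 21) = sqrt(4*(-1 + 4) + 21) = sqrt(4*3 + 21) = sqrt(12 + 21) = sqrt(33) ≈ 5.7446)
k**2 = (sqrt(33))**2 = 33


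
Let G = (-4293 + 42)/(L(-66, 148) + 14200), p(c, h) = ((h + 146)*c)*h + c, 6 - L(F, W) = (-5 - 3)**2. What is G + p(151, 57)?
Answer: 8237110191/4714 ≈ 1.7474e+6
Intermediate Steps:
L(F, W) = -58 (L(F, W) = 6 - (-5 - 3)**2 = 6 - 1*(-8)**2 = 6 - 1*64 = 6 - 64 = -58)
p(c, h) = c + c*h*(146 + h) (p(c, h) = ((146 + h)*c)*h + c = (c*(146 + h))*h + c = c*h*(146 + h) + c = c + c*h*(146 + h))
G = -1417/4714 (G = (-4293 + 42)/(-58 + 14200) = -4251/14142 = -4251*1/14142 = -1417/4714 ≈ -0.30059)
G + p(151, 57) = -1417/4714 + 151*(1 + 57**2 + 146*57) = -1417/4714 + 151*(1 + 3249 + 8322) = -1417/4714 + 151*11572 = -1417/4714 + 1747372 = 8237110191/4714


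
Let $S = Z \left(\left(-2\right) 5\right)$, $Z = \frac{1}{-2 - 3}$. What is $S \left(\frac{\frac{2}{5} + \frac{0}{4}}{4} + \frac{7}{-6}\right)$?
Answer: $- \frac{32}{15} \approx -2.1333$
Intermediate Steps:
$Z = - \frac{1}{5}$ ($Z = \frac{1}{-5} = - \frac{1}{5} \approx -0.2$)
$S = 2$ ($S = - \frac{\left(-2\right) 5}{5} = \left(- \frac{1}{5}\right) \left(-10\right) = 2$)
$S \left(\frac{\frac{2}{5} + \frac{0}{4}}{4} + \frac{7}{-6}\right) = 2 \left(\frac{\frac{2}{5} + \frac{0}{4}}{4} + \frac{7}{-6}\right) = 2 \left(\left(2 \cdot \frac{1}{5} + 0 \cdot \frac{1}{4}\right) \frac{1}{4} + 7 \left(- \frac{1}{6}\right)\right) = 2 \left(\left(\frac{2}{5} + 0\right) \frac{1}{4} - \frac{7}{6}\right) = 2 \left(\frac{2}{5} \cdot \frac{1}{4} - \frac{7}{6}\right) = 2 \left(\frac{1}{10} - \frac{7}{6}\right) = 2 \left(- \frac{16}{15}\right) = - \frac{32}{15}$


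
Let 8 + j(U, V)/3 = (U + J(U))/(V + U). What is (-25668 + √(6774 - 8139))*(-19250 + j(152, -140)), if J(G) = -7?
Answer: 493794567 - 76951*I*√1365/4 ≈ 4.9379e+8 - 7.1076e+5*I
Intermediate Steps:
j(U, V) = -24 + 3*(-7 + U)/(U + V) (j(U, V) = -24 + 3*((U - 7)/(V + U)) = -24 + 3*((-7 + U)/(U + V)) = -24 + 3*(-7 + U)/(U + V))
(-25668 + √(6774 - 8139))*(-19250 + j(152, -140)) = (-25668 + √(6774 - 8139))*(-19250 + 3*(-7 - 8*(-140) - 7*152)/(152 - 140)) = (-25668 + √(-1365))*(-19250 + 3*(-7 + 1120 - 1064)/12) = (-25668 + I*√1365)*(-19250 + 3*(1/12)*49) = (-25668 + I*√1365)*(-19250 + 49/4) = (-25668 + I*√1365)*(-76951/4) = 493794567 - 76951*I*√1365/4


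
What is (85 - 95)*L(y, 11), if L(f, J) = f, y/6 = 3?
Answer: -180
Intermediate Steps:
y = 18 (y = 6*3 = 18)
(85 - 95)*L(y, 11) = (85 - 95)*18 = -10*18 = -180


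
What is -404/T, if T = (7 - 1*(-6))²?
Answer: -404/169 ≈ -2.3905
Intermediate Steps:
T = 169 (T = (7 + 6)² = 13² = 169)
-404/T = -404/169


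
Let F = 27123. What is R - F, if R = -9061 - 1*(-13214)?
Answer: -22970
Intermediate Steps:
R = 4153 (R = -9061 + 13214 = 4153)
R - F = 4153 - 1*27123 = 4153 - 27123 = -22970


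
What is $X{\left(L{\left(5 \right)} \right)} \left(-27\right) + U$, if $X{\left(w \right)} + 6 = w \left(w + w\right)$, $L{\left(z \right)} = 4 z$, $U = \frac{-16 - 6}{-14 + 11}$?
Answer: $- \frac{64292}{3} \approx -21431.0$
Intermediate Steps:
$U = \frac{22}{3}$ ($U = - \frac{22}{-3} = \left(-22\right) \left(- \frac{1}{3}\right) = \frac{22}{3} \approx 7.3333$)
$X{\left(w \right)} = -6 + 2 w^{2}$ ($X{\left(w \right)} = -6 + w \left(w + w\right) = -6 + w 2 w = -6 + 2 w^{2}$)
$X{\left(L{\left(5 \right)} \right)} \left(-27\right) + U = \left(-6 + 2 \left(4 \cdot 5\right)^{2}\right) \left(-27\right) + \frac{22}{3} = \left(-6 + 2 \cdot 20^{2}\right) \left(-27\right) + \frac{22}{3} = \left(-6 + 2 \cdot 400\right) \left(-27\right) + \frac{22}{3} = \left(-6 + 800\right) \left(-27\right) + \frac{22}{3} = 794 \left(-27\right) + \frac{22}{3} = -21438 + \frac{22}{3} = - \frac{64292}{3}$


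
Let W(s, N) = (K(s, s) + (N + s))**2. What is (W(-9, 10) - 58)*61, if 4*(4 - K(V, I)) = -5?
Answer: -18483/16 ≈ -1155.2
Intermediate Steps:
K(V, I) = 21/4 (K(V, I) = 4 - 1/4*(-5) = 4 + 5/4 = 21/4)
W(s, N) = (21/4 + N + s)**2 (W(s, N) = (21/4 + (N + s))**2 = (21/4 + N + s)**2)
(W(-9, 10) - 58)*61 = ((21 + 4*10 + 4*(-9))**2/16 - 58)*61 = ((21 + 40 - 36)**2/16 - 58)*61 = ((1/16)*25**2 - 58)*61 = ((1/16)*625 - 58)*61 = (625/16 - 58)*61 = -303/16*61 = -18483/16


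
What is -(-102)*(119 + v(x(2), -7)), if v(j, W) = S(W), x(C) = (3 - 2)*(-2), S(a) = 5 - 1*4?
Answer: 12240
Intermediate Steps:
S(a) = 1 (S(a) = 5 - 4 = 1)
x(C) = -2 (x(C) = 1*(-2) = -2)
v(j, W) = 1
-(-102)*(119 + v(x(2), -7)) = -(-102)*(119 + 1) = -(-102)*120 = -1*(-12240) = 12240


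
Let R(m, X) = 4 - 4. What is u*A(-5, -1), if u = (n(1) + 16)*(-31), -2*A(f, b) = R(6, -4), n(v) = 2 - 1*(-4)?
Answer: 0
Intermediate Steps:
n(v) = 6 (n(v) = 2 + 4 = 6)
R(m, X) = 0
A(f, b) = 0 (A(f, b) = -½*0 = 0)
u = -682 (u = (6 + 16)*(-31) = 22*(-31) = -682)
u*A(-5, -1) = -682*0 = 0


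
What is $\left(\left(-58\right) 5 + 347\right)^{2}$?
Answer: $3249$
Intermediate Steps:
$\left(\left(-58\right) 5 + 347\right)^{2} = \left(-290 + 347\right)^{2} = 57^{2} = 3249$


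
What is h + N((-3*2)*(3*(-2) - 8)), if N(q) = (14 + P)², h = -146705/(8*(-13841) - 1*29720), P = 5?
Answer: 50848433/140448 ≈ 362.04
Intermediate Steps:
h = 146705/140448 (h = -146705/(-110728 - 29720) = -146705/(-140448) = -146705*(-1/140448) = 146705/140448 ≈ 1.0445)
N(q) = 361 (N(q) = (14 + 5)² = 19² = 361)
h + N((-3*2)*(3*(-2) - 8)) = 146705/140448 + 361 = 50848433/140448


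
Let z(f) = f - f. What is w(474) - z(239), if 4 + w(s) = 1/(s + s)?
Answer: -3791/948 ≈ -3.9989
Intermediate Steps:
z(f) = 0
w(s) = -4 + 1/(2*s) (w(s) = -4 + 1/(s + s) = -4 + 1/(2*s))
w(474) - z(239) = (-4 + (1/2)/474) - 1*0 = (-4 + (1/2)*(1/474)) + 0 = (-4 + 1/948) + 0 = -3791/948 + 0 = -3791/948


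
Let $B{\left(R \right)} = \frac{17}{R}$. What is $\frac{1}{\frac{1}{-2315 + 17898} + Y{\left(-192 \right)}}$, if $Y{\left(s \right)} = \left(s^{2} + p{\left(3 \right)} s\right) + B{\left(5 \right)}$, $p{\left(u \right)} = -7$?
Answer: $\frac{77915}{2977241236} \approx 2.617 \cdot 10^{-5}$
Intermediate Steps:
$Y{\left(s \right)} = \frac{17}{5} + s^{2} - 7 s$ ($Y{\left(s \right)} = \left(s^{2} - 7 s\right) + \frac{17}{5} = \frac{17}{5} + s^{2} - 7 s$)
$\frac{1}{\frac{1}{-2315 + 17898} + Y{\left(-192 \right)}} = \frac{1}{\frac{1}{-2315 + 17898} + \left(\frac{17}{5} + \left(-192\right)^{2} - -1344\right)} = \frac{1}{\frac{1}{15583} + \left(\frac{17}{5} + 36864 + 1344\right)} = \frac{1}{\frac{1}{15583} + \frac{191057}{5}} = \frac{1}{\frac{2977241236}{77915}} = \frac{77915}{2977241236}$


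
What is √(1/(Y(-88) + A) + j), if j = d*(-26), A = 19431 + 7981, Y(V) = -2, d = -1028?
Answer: 3*√2231218102690/27410 ≈ 163.49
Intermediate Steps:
A = 27412
j = 26728 (j = -1028*(-26) = 26728)
√(1/(Y(-88) + A) + j) = √(1/(-2 + 27412) + 26728) = √(1/27410 + 26728) = √(732614481/27410) = 3*√2231218102690/27410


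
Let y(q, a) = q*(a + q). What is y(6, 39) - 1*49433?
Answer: -49163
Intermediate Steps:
y(6, 39) - 1*49433 = 6*(39 + 6) - 1*49433 = 6*45 - 49433 = 270 - 49433 = -49163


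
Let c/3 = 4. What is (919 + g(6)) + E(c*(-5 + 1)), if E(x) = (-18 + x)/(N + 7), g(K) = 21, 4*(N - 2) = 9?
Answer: 14012/15 ≈ 934.13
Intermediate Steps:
N = 17/4 (N = 2 + (¼)*9 = 2 + 9/4 = 17/4 ≈ 4.2500)
c = 12 (c = 3*4 = 12)
E(x) = -8/5 + 4*x/45 (E(x) = (-18 + x)/(17/4 + 7) = (-18 + x)/(45/4) = (-18 + x)*(4/45) = -8/5 + 4*x/45)
(919 + g(6)) + E(c*(-5 + 1)) = (919 + 21) + (-8/5 + 4*(12*(-5 + 1))/45) = 940 + (-8/5 + 4*(12*(-4))/45) = 940 + (-8/5 + (4/45)*(-48)) = 940 + (-8/5 - 64/15) = 940 - 88/15 = 14012/15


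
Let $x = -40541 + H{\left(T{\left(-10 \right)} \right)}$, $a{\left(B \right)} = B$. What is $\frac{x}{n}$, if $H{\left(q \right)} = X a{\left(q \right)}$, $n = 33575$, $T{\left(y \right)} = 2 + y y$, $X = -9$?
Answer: $- \frac{41459}{33575} \approx -1.2348$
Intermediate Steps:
$T{\left(y \right)} = 2 + y^{2}$
$H{\left(q \right)} = - 9 q$
$x = -41459$ ($x = -40541 - 9 \left(2 + \left(-10\right)^{2}\right) = -40541 - 9 \left(2 + 100\right) = -40541 - 918 = -41459$)
$\frac{x}{n} = - \frac{41459}{33575}$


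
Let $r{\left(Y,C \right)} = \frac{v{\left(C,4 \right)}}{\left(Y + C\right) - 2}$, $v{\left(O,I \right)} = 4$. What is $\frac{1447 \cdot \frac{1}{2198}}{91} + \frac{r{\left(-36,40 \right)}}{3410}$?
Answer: $\frac{2667153}{341030690} \approx 0.0078209$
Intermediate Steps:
$r{\left(Y,C \right)} = \frac{4}{-2 + C + Y}$ ($r{\left(Y,C \right)} = \frac{4}{\left(Y + C\right) - 2} = \frac{4}{\left(C + Y\right) - 2} = \frac{4}{-2 + C + Y}$)
$\frac{1447 \cdot \frac{1}{2198}}{91} + \frac{r{\left(-36,40 \right)}}{3410} = \frac{1447 \cdot \frac{1}{2198}}{91} + \frac{4 \frac{1}{-2 + 40 - 36}}{3410} = 1447 \cdot \frac{1}{2198} \cdot \frac{1}{91} + \frac{4}{2} \cdot \frac{1}{3410} = \frac{1447}{2198} \cdot \frac{1}{91} + 4 \cdot \frac{1}{2} \cdot \frac{1}{3410} = \frac{1447}{200018} + 2 \cdot \frac{1}{3410} = \frac{1447}{200018} + \frac{1}{1705} = \frac{2667153}{341030690}$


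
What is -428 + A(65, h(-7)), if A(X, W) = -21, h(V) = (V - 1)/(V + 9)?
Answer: -449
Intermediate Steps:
h(V) = (-1 + V)/(9 + V)
-428 + A(65, h(-7)) = -428 - 21 = -449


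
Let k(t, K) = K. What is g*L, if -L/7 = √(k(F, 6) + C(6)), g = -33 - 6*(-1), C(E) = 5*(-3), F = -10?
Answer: 567*I ≈ 567.0*I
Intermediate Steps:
C(E) = -15
g = -27 (g = -33 + 6 = -27)
L = -21*I (L = -7*√(6 - 15) = -21*I ≈ -21.0*I)
g*L = -(-567)*I = 567*I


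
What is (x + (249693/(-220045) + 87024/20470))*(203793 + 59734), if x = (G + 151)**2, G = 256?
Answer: 19663075858226395144/450432115 ≈ 4.3654e+10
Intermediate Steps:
x = 165649 (x = (256 + 151)**2 = 407**2 = 165649)
(x + (249693/(-220045) + 87024/20470))*(203793 + 59734) = (165649 + (249693/(-220045) + 87024/20470))*(203793 + 59734) = (165649 + (249693*(-1/220045) + 87024*(1/20470)))*263527 = (165649 + (-249693/220045 + 43512/10235))*263527 = (165649 + 1403798037/450432115)*263527 = (74615033215672/450432115)*263527 = 19663075858226395144/450432115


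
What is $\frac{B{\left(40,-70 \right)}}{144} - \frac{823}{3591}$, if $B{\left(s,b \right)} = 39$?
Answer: $\frac{2393}{57456} \approx 0.041649$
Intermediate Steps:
$\frac{B{\left(40,-70 \right)}}{144} - \frac{823}{3591} = \frac{39}{144} - \frac{823}{3591} = 39 \cdot \frac{1}{144} - \frac{823}{3591} = \frac{13}{48} - \frac{823}{3591} = \frac{2393}{57456}$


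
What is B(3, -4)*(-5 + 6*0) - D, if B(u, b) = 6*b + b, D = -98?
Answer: 238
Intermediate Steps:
B(u, b) = 7*b
B(3, -4)*(-5 + 6*0) - D = (7*(-4))*(-5 + 6*0) - 1*(-98) = -28*(-5 + 0) + 98 = -28*(-5) + 98 = 140 + 98 = 238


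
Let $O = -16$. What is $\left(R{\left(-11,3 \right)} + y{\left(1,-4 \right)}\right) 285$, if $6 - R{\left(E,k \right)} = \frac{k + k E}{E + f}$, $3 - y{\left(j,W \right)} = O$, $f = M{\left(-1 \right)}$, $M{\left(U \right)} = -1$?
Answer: $\frac{12825}{2} \approx 6412.5$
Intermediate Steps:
$f = -1$
$y{\left(j,W \right)} = 19$ ($y{\left(j,W \right)} = 3 - -16 = 3 + 16 = 19$)
$R{\left(E,k \right)} = 6 - \frac{k + E k}{-1 + E}$ ($R{\left(E,k \right)} = 6 - \frac{k + k E}{E - 1} = 6 - \frac{k + E k}{-1 + E}$)
$\left(R{\left(-11,3 \right)} + y{\left(1,-4 \right)}\right) 285 = \left(\frac{-6 - 3 + 6 \left(-11\right) - \left(-11\right) 3}{-1 - 11} + 19\right) 285 = \left(\frac{-6 - 3 - 66 + 33}{-12} + 19\right) 285 = \left(\left(- \frac{1}{12}\right) \left(-42\right) + 19\right) 285 = \left(\frac{7}{2} + 19\right) 285 = \frac{45}{2} \cdot 285 = \frac{12825}{2}$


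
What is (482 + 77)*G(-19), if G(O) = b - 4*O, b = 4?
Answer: 44720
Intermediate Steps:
G(O) = 4 - 4*O
(482 + 77)*G(-19) = (482 + 77)*(4 - 4*(-19)) = 559*(4 + 76) = 559*80 = 44720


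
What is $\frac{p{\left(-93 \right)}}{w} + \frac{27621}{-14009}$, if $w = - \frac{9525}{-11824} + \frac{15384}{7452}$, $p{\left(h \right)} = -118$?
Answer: $- \frac{12720013147701}{295217162537} \approx -43.087$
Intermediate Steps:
$w = \frac{21073393}{7342704}$ ($w = \left(-9525\right) \left(- \frac{1}{11824}\right) + 15384 \cdot \frac{1}{7452} = \frac{9525}{11824} + \frac{1282}{621} = \frac{21073393}{7342704} \approx 2.87$)
$\frac{p{\left(-93 \right)}}{w} + \frac{27621}{-14009} = - \frac{118}{\frac{21073393}{7342704}} + \frac{27621}{-14009} = \left(-118\right) \frac{7342704}{21073393} + 27621 \left(- \frac{1}{14009}\right) = - \frac{866439072}{21073393} - \frac{27621}{14009} = - \frac{12720013147701}{295217162537}$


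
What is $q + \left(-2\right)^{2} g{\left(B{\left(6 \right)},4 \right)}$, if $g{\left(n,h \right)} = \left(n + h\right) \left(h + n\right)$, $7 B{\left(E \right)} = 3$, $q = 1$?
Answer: $\frac{3893}{49} \approx 79.449$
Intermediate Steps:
$B{\left(E \right)} = \frac{3}{7}$ ($B{\left(E \right)} = \frac{1}{7} \cdot 3 = \frac{3}{7}$)
$g{\left(n,h \right)} = \left(h + n\right)^{2}$ ($g{\left(n,h \right)} = \left(h + n\right) \left(h + n\right) = \left(h + n\right)^{2}$)
$q + \left(-2\right)^{2} g{\left(B{\left(6 \right)},4 \right)} = 1 + \left(-2\right)^{2} \left(4 + \frac{3}{7}\right)^{2} = 1 + 4 \left(\frac{31}{7}\right)^{2} = 1 + 4 \cdot \frac{961}{49} = 1 + \frac{3844}{49} = \frac{3893}{49}$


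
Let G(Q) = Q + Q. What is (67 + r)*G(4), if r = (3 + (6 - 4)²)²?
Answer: 928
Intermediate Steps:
G(Q) = 2*Q
r = 49 (r = (3 + 2²)² = (3 + 4)² = 7² = 49)
(67 + r)*G(4) = (67 + 49)*(2*4) = 116*8 = 928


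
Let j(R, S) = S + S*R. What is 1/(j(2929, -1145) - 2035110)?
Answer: -1/5389960 ≈ -1.8553e-7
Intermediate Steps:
j(R, S) = S + R*S
1/(j(2929, -1145) - 2035110) = 1/(-1145*(1 + 2929) - 2035110) = 1/(-1145*2930 - 2035110) = 1/(-3354850 - 2035110) = 1/(-5389960) = -1/5389960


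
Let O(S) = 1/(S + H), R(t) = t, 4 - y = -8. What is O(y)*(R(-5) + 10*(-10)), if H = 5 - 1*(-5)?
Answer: -105/22 ≈ -4.7727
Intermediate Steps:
y = 12 (y = 4 - 1*(-8) = 4 + 8 = 12)
H = 10 (H = 5 + 5 = 10)
O(S) = 1/(10 + S) (O(S) = 1/(S + 10) = 1/(10 + S))
O(y)*(R(-5) + 10*(-10)) = (-5 + 10*(-10))/(10 + 12) = (-5 - 100)/22 = (1/22)*(-105) = -105/22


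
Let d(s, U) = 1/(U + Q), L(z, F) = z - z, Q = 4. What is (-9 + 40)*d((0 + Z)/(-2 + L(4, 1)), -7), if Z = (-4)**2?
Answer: -31/3 ≈ -10.333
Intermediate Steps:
Z = 16
L(z, F) = 0
d(s, U) = 1/(4 + U) (d(s, U) = 1/(U + 4) = 1/(4 + U))
(-9 + 40)*d((0 + Z)/(-2 + L(4, 1)), -7) = (-9 + 40)/(4 - 7) = 31/(-3) = 31*(-1/3) = -31/3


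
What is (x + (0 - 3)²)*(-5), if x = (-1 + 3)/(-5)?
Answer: -43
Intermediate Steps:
x = -⅖ (x = -⅕*2 = -⅖ ≈ -0.40000)
(x + (0 - 3)²)*(-5) = (-⅖ + (0 - 3)²)*(-5) = (-⅖ + (-3)²)*(-5) = (-⅖ + 9)*(-5) = (43/5)*(-5) = -43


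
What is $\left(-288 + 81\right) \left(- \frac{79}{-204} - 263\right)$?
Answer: $\frac{3696537}{68} \approx 54361.0$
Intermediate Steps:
$\left(-288 + 81\right) \left(- \frac{79}{-204} - 263\right) = - 207 \left(\left(-79\right) \left(- \frac{1}{204}\right) - 263\right) = - 207 \left(\frac{79}{204} - 263\right) = \left(-207\right) \left(- \frac{53573}{204}\right) = \frac{3696537}{68}$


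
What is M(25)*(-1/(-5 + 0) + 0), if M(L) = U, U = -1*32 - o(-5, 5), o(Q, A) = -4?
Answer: -28/5 ≈ -5.6000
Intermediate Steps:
U = -28 (U = -1*32 - 1*(-4) = -32 + 4 = -28)
M(L) = -28
M(25)*(-1/(-5 + 0) + 0) = -28*(-1/(-5 + 0) + 0) = -28*(-1/(-5) + 0) = -28*(-⅕*(-1) + 0) = -28*(⅕ + 0) = -28*⅕ = -28/5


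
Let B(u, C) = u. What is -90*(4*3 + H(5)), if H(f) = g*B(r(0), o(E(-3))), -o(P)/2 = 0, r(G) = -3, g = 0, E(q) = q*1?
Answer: -1080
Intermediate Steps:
E(q) = q
o(P) = 0 (o(P) = -2*0 = 0)
H(f) = 0 (H(f) = 0*(-3) = 0)
-90*(4*3 + H(5)) = -90*(4*3 + 0) = -90*(12 + 0) = -90*12 = -1080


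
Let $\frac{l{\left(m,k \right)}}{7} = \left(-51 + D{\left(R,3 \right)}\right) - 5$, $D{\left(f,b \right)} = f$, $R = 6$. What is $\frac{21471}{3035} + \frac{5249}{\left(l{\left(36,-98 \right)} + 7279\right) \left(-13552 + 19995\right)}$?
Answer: $\frac{958557528352}{135493165145} \approx 7.0746$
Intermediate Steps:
$l{\left(m,k \right)} = -350$ ($l{\left(m,k \right)} = 7 \left(\left(-51 + 6\right) - 5\right) = 7 \left(-45 - 5\right) = 7 \left(-50\right) = -350$)
$\frac{21471}{3035} + \frac{5249}{\left(l{\left(36,-98 \right)} + 7279\right) \left(-13552 + 19995\right)} = \frac{21471}{3035} + \frac{5249}{\left(-350 + 7279\right) \left(-13552 + 19995\right)} = 21471 \cdot \frac{1}{3035} + \frac{5249}{6929 \cdot 6443} = \frac{21471}{3035} + \frac{5249}{44643547} = \frac{958557528352}{135493165145}$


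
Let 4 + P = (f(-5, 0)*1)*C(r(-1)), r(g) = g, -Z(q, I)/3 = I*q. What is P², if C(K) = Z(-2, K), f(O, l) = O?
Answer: 676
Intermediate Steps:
Z(q, I) = -3*I*q
C(K) = 6*K (C(K) = -3*K*(-2) = 6*K)
P = 26 (P = -4 + (-5*1)*(6*(-1)) = -4 - 5*(-6) = -4 + 30 = 26)
P² = 26² = 676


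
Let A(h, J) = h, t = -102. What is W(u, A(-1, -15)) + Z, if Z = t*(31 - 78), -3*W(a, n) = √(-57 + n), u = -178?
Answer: 4794 - I*√58/3 ≈ 4794.0 - 2.5386*I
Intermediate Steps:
W(a, n) = -√(-57 + n)/3
Z = 4794 (Z = -102*(31 - 78) = -102*(-47) = 4794)
W(u, A(-1, -15)) + Z = -√(-57 - 1)/3 + 4794 = -I*√58/3 + 4794 = 4794 - I*√58/3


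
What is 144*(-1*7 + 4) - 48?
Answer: -480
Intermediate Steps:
144*(-1*7 + 4) - 48 = 144*(-7 + 4) - 48 = 144*(-3) - 48 = -432 - 48 = -480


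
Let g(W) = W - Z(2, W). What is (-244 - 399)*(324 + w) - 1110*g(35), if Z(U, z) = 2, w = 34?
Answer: -266824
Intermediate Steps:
g(W) = -2 + W (g(W) = W - 1*2 = W - 2 = -2 + W)
(-244 - 399)*(324 + w) - 1110*g(35) = (-244 - 399)*(324 + 34) - 1110*(-2 + 35) = -643*358 - 1110*33 = -230194 - 36630 = -266824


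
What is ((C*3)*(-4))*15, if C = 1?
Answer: -180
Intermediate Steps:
((C*3)*(-4))*15 = ((1*3)*(-4))*15 = (3*(-4))*15 = -12*15 = -180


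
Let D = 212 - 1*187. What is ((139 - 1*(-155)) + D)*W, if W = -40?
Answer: -12760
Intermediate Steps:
D = 25 (D = 212 - 187 = 25)
((139 - 1*(-155)) + D)*W = ((139 - 1*(-155)) + 25)*(-40) = ((139 + 155) + 25)*(-40) = (294 + 25)*(-40) = 319*(-40) = -12760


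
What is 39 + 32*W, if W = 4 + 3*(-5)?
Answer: -313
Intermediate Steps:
W = -11 (W = 4 - 15 = -11)
39 + 32*W = 39 + 32*(-11) = 39 - 352 = -313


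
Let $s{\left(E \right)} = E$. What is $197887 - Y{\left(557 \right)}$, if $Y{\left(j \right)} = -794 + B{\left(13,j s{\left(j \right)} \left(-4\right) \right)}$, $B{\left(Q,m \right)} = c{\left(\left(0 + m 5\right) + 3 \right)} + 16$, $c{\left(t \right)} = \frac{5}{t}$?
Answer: $\frac{1232711755710}{6204977} \approx 1.9867 \cdot 10^{5}$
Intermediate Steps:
$B{\left(Q,m \right)} = 16 + \frac{5}{3 + 5 m}$ ($B{\left(Q,m \right)} = \frac{5}{\left(0 + m 5\right) + 3} + 16 = \frac{5}{\left(0 + 5 m\right) + 3} + 16 = \frac{5}{5 m + 3} + 16 = \frac{5}{3 + 5 m} + 16 = 16 + \frac{5}{3 + 5 m}$)
$Y{\left(j \right)} = -794 + \frac{53 - 320 j^{2}}{3 - 20 j^{2}}$ ($Y{\left(j \right)} = -794 + \frac{53 + 80 j j \left(-4\right)}{3 + 5 j j \left(-4\right)} = -794 + \frac{53 + 80 j^{2} \left(-4\right)}{3 + 5 j^{2} \left(-4\right)} = -794 + \frac{53 + 80 \left(- 4 j^{2}\right)}{3 + 5 \left(- 4 j^{2}\right)} = -794 + \frac{53 - 320 j^{2}}{3 - 20 j^{2}}$)
$197887 - Y{\left(557 \right)} = 197887 - \frac{-2329 + 15560 \cdot 557^{2}}{3 - 20 \cdot 557^{2}} = 197887 - \frac{-2329 + 15560 \cdot 310249}{3 - 6204980} = 197887 - \frac{-2329 + 4827474440}{3 - 6204980} = 197887 - \frac{1}{-6204977} \cdot 4827472111 = 197887 - \left(- \frac{1}{6204977}\right) 4827472111 = 197887 - - \frac{4827472111}{6204977} = 197887 + \frac{4827472111}{6204977} = \frac{1232711755710}{6204977}$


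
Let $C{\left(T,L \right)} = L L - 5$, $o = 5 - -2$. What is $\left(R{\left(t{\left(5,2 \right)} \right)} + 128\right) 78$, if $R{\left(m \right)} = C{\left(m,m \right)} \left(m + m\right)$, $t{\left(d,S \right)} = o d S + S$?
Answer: $58180512$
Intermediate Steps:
$o = 7$ ($o = 5 + 2 = 7$)
$C{\left(T,L \right)} = -5 + L^{2}$ ($C{\left(T,L \right)} = L^{2} - 5 = -5 + L^{2}$)
$t{\left(d,S \right)} = S + 7 S d$ ($t{\left(d,S \right)} = 7 d S + S = 7 S d + S = S + 7 S d$)
$R{\left(m \right)} = 2 m \left(-5 + m^{2}\right)$ ($R{\left(m \right)} = \left(-5 + m^{2}\right) \left(m + m\right) = \left(-5 + m^{2}\right) 2 m = 2 m \left(-5 + m^{2}\right)$)
$\left(R{\left(t{\left(5,2 \right)} \right)} + 128\right) 78 = \left(2 \cdot 2 \left(1 + 7 \cdot 5\right) \left(-5 + \left(2 \left(1 + 7 \cdot 5\right)\right)^{2}\right) + 128\right) 78 = \left(2 \cdot 2 \left(1 + 35\right) \left(-5 + \left(2 \left(1 + 35\right)\right)^{2}\right) + 128\right) 78 = \left(2 \cdot 2 \cdot 36 \left(-5 + \left(2 \cdot 36\right)^{2}\right) + 128\right) 78 = \left(2 \cdot 72 \left(-5 + 72^{2}\right) + 128\right) 78 = \left(2 \cdot 72 \left(-5 + 5184\right) + 128\right) 78 = \left(2 \cdot 72 \cdot 5179 + 128\right) 78 = \left(745776 + 128\right) 78 = 745904 \cdot 78 = 58180512$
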